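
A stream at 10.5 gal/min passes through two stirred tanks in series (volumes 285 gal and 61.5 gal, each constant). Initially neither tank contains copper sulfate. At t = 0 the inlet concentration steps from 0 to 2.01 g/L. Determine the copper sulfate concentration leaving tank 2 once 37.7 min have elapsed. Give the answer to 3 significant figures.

Time constants: τᵢ = Vᵢ/Q for each well-mixed tank.
τ₁ = 285/10.5 = 27.143 min; τ₂ = 61.5/10.5 = 5.8571 min.
Solving the cascade with C₁(0)=C₂(0)=0 gives C₂(t) = C_in[1 − (τ₁ e^(−t/τ₁) − τ₂ e^(−t/τ₂))/(τ₁ − τ₂)].
At t = 37.7: e^(−t/τ₁) = 0.24934, e^(−t/τ₂) = 0.0016019.
C₂ = 2.01·[1 − (27.143·0.24934 − 5.8571·0.0016019)/(21.286)] = 2.01·0.68249 = 1.3718 g/L.

1.37 g/L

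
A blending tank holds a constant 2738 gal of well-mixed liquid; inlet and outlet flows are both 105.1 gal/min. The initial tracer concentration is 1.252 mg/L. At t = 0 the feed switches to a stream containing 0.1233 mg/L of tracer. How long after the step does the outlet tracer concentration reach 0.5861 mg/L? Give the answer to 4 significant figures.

23.23 min

Mass balance on the solute (V constant): V dC/dt = Q(C_in − C), so τ = V/Q = 26.0514 min.
C(t) = C_in + (C₀ − C_in) e^(−t/τ). Set C = 0.5861 and solve for t:
e^(−t/τ) = (C − C_in)/(C₀ − C_in) = (0.5861 − 0.1233)/(1.252 − 0.1233) = 0.410029
t = −τ ln(…) = 26.0514 × 0.891527 = 23.2255 min.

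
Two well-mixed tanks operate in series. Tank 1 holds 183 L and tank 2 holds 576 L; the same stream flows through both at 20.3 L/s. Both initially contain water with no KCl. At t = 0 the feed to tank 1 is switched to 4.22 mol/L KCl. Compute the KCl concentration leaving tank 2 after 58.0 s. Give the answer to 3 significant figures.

3.42 mol/L

Time constants: τᵢ = Vᵢ/Q for each well-mixed tank.
τ₁ = 183/20.3 = 9.0148 s; τ₂ = 576/20.3 = 28.374 s.
Solving the cascade with C₁(0)=C₂(0)=0 gives C₂(t) = C_in[1 − (τ₁ e^(−t/τ₁) − τ₂ e^(−t/τ₂))/(τ₁ − τ₂)].
At t = 58.0: e^(−t/τ₁) = 0.0016062, e^(−t/τ₂) = 0.12950.
C₂ = 4.22·[1 − (9.0148·0.0016062 − 28.374·0.12950)/(-19.360)] = 4.22·0.81095 = 3.4222 mol/L.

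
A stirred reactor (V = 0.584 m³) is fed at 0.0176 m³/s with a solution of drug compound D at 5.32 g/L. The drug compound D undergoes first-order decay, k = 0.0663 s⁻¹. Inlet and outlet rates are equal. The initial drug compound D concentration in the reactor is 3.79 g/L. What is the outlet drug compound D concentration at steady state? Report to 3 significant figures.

1.66 g/L

Accumulation = in − out − consumed: V dC/dt = Q C_in − Q C − k V C.
At steady state: 0 = Q C_in − (Q + kV) C_ss, so C_ss = Q C_in/(Q + kV).
C_ss = 0.0176·5.32/(0.0176 + 0.0663·0.584) = 0.093632/0.056319 = 1.6625 g/L.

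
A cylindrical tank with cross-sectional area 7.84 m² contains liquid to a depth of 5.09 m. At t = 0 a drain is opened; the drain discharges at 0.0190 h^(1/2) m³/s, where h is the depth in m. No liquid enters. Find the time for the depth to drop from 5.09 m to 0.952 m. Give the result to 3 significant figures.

1060 s

A dh/dt = −Q_out = −0.0190 √h.
∫ h^(−1/2) dh = −(0.0190/A) ∫ dt, giving 2√h = 2√h₀ − (0.0190/A) t.
t = 2A(√h₀ − √h)/0.0190 = 2·7.84·(√5.09 − √0.952)/0.0190
  = 15.680 × (2.2561 − 0.97570) / 0.0190 = 1056.7 s.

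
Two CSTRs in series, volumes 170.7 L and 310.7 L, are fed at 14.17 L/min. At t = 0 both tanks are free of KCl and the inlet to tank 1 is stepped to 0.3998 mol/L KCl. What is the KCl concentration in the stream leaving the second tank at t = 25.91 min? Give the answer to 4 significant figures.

Species balance on tank i: dCᵢ/dt = (Cᵢ₋₁ − Cᵢ)/τᵢ with τᵢ = Vᵢ/Q.
τ₁ = 170.7/14.17 = 12.0466 min; τ₂ = 310.7/14.17 = 21.9266 min.
Solving the cascade with C₁(0)=C₂(0)=0 gives C₂(t) = C_in[1 − (τ₁ e^(−t/τ₁) − τ₂ e^(−t/τ₂))/(τ₁ − τ₂)].
At t = 25.91: e^(−t/τ₁) = 0.116389, e^(−t/τ₂) = 0.306766.
C₂ = 0.3998·[1 − (12.0466·0.116389 − 21.9266·0.306766)/(-9.88003)] = 0.3998·0.461109 = 0.184352 mol/L.

0.1844 mol/L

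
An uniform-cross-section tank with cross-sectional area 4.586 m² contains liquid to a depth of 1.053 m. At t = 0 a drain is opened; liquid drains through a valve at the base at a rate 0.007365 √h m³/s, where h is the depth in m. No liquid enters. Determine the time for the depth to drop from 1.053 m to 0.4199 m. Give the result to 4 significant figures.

A dh/dt = −Q_out = −0.007365 √h.
This is separable: 2 d(√h)/dt = −0.007365/A, so √h = √h₀ − (0.007365/(2A)) t.
t = 2A(√h₀ − √h)/0.007365 = 2·4.586·(√1.053 − √0.4199)/0.007365
  = 9.17200 × (1.02616 − 0.647997) / 0.007365 = 470.943 s.

470.9 s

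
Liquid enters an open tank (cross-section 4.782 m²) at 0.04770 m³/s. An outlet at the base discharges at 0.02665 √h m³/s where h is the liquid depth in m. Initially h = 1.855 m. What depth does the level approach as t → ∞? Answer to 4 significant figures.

Accumulation of liquid (constant cross-section A): A dh/dt = Q_in − 0.02665 √h. At steady state dh/dt = 0:
Q_in = 0.02665 √h_ss ⇒ √h_ss = 0.04770/0.02665 = 1.78987.
h_ss = 1.78987² = 3.20363 m. (Since h₀ = 1.855 m < h_ss, the level will rise toward this value.)

3.204 m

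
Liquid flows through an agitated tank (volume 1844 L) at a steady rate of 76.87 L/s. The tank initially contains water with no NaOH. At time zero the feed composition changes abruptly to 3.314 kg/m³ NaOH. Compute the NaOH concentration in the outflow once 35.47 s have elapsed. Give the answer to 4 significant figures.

2.559 kg/m³

Unsteady species balance (constant V, well mixed): V dC/dt = Q(C_in − C).
Rewrite as dC/dt + C/τ = C_in/τ, τ = V/Q = 23.9886 s.
This is linear first-order; C(t) = C_in + (C₀ − C_in) e^(−t/τ).
C(35.47) = 3.314 + (0 − 3.314)·e^(−35.47/23.9886) = 3.314 + (-3.31400)·0.227952 = 2.55857 kg/m³.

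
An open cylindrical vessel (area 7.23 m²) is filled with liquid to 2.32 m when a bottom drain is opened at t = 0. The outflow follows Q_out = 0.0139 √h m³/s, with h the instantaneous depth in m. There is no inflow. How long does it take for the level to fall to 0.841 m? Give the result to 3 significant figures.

631 s

A dh/dt = −Q_out = −0.0139 √h.
∫ h^(−1/2) dh = −(0.0139/A) ∫ dt, giving 2√h = 2√h₀ − (0.0139/A) t.
t = 2A(√h₀ − √h)/0.0139 = 2·7.23·(√2.32 − √0.841)/0.0139
  = 14.460 × (1.5232 − 0.91706) / 0.0139 = 630.51 s.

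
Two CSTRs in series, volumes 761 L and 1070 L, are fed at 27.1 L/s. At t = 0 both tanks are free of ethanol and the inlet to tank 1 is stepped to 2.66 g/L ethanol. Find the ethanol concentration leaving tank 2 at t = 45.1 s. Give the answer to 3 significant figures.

Time constants: τᵢ = Vᵢ/Q for each well-mixed tank.
τ₁ = 761/27.1 = 28.081 s; τ₂ = 1070/27.1 = 39.483 s.
Tank 1: C₁ = C_in(1 − e^(−t/τ₁)). Tank 2 (τ₁ ≠ τ₂): C₂ = C_in[1 − (τ₁ e^(−t/τ₁) − τ₂ e^(−t/τ₂))/(τ₁ − τ₂)].
At t = 45.1: e^(−t/τ₁) = 0.20068, e^(−t/τ₂) = 0.31910.
C₂ = 2.66·[1 − (28.081·0.20068 − 39.483·0.31910)/(-11.402)] = 2.66·0.38925 = 1.0354 g/L.

1.04 g/L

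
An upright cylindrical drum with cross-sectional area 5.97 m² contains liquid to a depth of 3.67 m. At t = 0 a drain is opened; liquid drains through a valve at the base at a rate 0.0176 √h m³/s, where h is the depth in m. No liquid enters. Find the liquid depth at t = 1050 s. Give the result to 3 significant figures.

0.135 m

Accumulation of liquid (constant cross-section A): A dh/dt = −0.0176 √h.
∫ h^(−1/2) dh = −(0.0176/A) ∫ dt, giving 2√h = 2√h₀ − (0.0176/A) t.
√h = √3.67 − 0.0176·1050/(2·5.97) = 1.9157 − 1.5477 = 0.36799.
h = 0.36799² = 0.13541 m.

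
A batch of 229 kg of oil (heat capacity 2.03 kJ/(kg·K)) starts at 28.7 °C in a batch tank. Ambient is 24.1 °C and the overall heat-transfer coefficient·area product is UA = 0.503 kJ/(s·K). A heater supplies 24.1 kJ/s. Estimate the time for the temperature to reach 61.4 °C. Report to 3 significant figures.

Lumped-capacitance energy balance: M c_p dT/dt = UA(T_amb − T) + Q̇.
τ = M c_p/UA = 924.19 s; T_ss = T_amb + Q̇/UA = 24.1 + 24.1/0.503 = 72.013 °C.
T(t) = T_ss + (T₀ − T_ss)e^(−t/τ); set T = 61.4:
t = −τ ln[(T − T_ss)/(T₀ − T_ss)] = −924.19 · ln(0.24502) = 1299.8 s.

1300 s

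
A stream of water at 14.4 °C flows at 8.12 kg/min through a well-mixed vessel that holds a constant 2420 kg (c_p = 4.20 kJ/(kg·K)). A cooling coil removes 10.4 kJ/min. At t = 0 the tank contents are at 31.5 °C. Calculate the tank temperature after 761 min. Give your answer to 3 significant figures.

15.4 °C

Unsteady energy balance on the tank contents: M c_p dT/dt = ṁ c_p (T_in − T) − 10.4.
Rearrange: dT/dt = (T_ss − T)/τ with τ = M/ṁ = 298.03 min and T_ss = T_in − Q̇/(ṁ c_p) = 14.095 °C.
T approaches T_ss exponentially: T(t) = T_ss + (T₀ − T_ss) e^(−t/τ).
T(761) = 14.095 + (17.405)·e^(−761/298.03) = 14.095 + (17.405)·0.077814 = 15.449 °C.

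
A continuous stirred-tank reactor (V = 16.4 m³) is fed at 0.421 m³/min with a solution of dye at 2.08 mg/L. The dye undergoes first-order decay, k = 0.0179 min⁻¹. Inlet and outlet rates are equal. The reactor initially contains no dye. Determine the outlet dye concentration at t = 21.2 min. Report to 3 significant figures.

Species balance: V dC/dt = Q C_in − Q C − k V C.
dC/dt = (Q/V) C_in − (Q/V + k) C; effective rate a = Q/V + k = 0.025671 + 0.0179 = 0.043571 min⁻¹.
C_ss = Q C_in/(Q + kV) = 1.2255 mg/L; C(t) = C_ss + (C₀ − C_ss) e^(−a t).
C(21.2) = 1.2255 + (-1.2255)·e^(−0.043571·21.2) = 1.2255 + (-1.2255)·0.39705 = 0.73891 mg/L.

0.739 mg/L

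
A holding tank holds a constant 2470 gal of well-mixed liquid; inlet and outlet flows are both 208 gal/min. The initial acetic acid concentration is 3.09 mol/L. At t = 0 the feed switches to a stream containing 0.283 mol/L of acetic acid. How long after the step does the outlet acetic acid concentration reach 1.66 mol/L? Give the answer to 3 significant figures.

Species balance: V dC/dt = Q(C_in − C) ⇒ τ = V/Q = 11.875 min.
C(t) = C_in + (C₀ − C_in) e^(−t/τ). Set C = 1.66 and solve for t:
e^(−t/τ) = (C − C_in)/(C₀ − C_in) = (1.66 − 0.283)/(3.09 − 0.283) = 0.49056
t = −τ ln(…) = 11.875 × 0.71221 = 8.4575 min.

8.46 min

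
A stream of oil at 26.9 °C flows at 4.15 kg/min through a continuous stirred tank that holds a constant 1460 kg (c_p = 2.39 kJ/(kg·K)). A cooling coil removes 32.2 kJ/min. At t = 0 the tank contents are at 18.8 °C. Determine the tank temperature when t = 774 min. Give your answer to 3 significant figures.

23.1 °C

Energy balance: M c_p dT/dt = ṁ c_p (T_in − T) − 32.2.
Rearrange: dT/dt = (T_ss − T)/τ with τ = M/ṁ = 351.81 min and T_ss = T_in − Q̇/(ṁ c_p) = 23.654 °C.
Integrating: T(t) = T_ss + (T₀ − T_ss) e^(−t/τ).
T(774) = 23.654 + (-4.8535)·e^(−774/351.81) = 23.654 + (-4.8535)·0.11080 = 23.116 °C.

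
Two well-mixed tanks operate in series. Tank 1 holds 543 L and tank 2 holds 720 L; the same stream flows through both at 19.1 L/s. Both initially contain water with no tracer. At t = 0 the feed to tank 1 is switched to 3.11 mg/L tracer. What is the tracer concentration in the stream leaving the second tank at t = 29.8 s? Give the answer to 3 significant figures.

0.716 mg/L

Species balance on tank i: dCᵢ/dt = (Cᵢ₋₁ − Cᵢ)/τᵢ with τᵢ = Vᵢ/Q.
τ₁ = 543/19.1 = 28.429 s; τ₂ = 720/19.1 = 37.696 s.
Tank 1: C₁ = C_in(1 − e^(−t/τ₁)). Tank 2 (τ₁ ≠ τ₂): C₂ = C_in[1 − (τ₁ e^(−t/τ₁) − τ₂ e^(−t/τ₂))/(τ₁ − τ₂)].
At t = 29.8: e^(−t/τ₁) = 0.35056, e^(−t/τ₂) = 0.45361.
C₂ = 3.11·[1 − (28.429·0.35056 − 37.696·0.45361)/(-9.2670)] = 3.11·0.23028 = 0.71618 mg/L.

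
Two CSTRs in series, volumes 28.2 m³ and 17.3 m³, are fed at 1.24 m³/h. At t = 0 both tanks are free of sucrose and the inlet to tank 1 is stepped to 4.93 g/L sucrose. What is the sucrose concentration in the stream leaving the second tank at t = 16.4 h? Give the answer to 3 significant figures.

Each tank obeys Vᵢ dCᵢ/dt = Q(Cᵢ₋₁ − Cᵢ), so τᵢ = Vᵢ/Q.
τ₁ = 28.2/1.24 = 22.742 h; τ₂ = 17.3/1.24 = 13.952 h.
Tank 1: C₁ = C_in(1 − e^(−t/τ₁)). Tank 2 (τ₁ ≠ τ₂): C₂ = C_in[1 − (τ₁ e^(−t/τ₁) − τ₂ e^(−t/τ₂))/(τ₁ − τ₂)].
At t = 16.4: e^(−t/τ₁) = 0.48620, e^(−t/τ₂) = 0.30867.
C₂ = 4.93·[1 − (22.742·0.48620 − 13.952·0.30867)/(8.7903)] = 4.93·0.23203 = 1.1439 g/L.

1.14 g/L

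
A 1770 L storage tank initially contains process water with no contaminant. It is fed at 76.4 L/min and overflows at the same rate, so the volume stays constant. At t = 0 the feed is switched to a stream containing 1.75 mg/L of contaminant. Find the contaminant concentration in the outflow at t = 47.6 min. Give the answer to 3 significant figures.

Unsteady species balance (constant V, well mixed): V dC/dt = Q(C_in − C).
So dC/dt = (C_in − C)/τ with τ = V/Q = 1770/76.4 = 23.168 min.
This is linear first-order; C(t) = C_in + (C₀ − C_in) e^(−t/τ).
C(47.6) = 1.75 + (0 − 1.75)·e^(−47.6/23.168) = 1.75 + (-1.7500)·0.12814 = 1.5257 mg/L.

1.53 mg/L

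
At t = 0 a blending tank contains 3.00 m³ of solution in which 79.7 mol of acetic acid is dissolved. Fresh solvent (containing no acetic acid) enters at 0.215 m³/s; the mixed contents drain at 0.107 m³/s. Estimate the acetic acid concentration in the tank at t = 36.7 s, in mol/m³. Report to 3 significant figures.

4.97 mol/m³

Total volume: dV/dt = Q_in − Q_out = 0.10800 m³/s, so V(t) = 3.00 + 0.10800 t and V(36.7) = 6.9636 m³.
Solute balance: dm/dt = 0 − Q_out C = −Q_out m/V(t).
Separate: dm/m = −Q_out dt/V(t) ⇒ ln(m/m₀) = −(Q_out/(Q_in−Q_out)) ln(V/V₀).
m = m₀ (V₀/V)^(Q_out/(Q_in−Q_out)) = 79.7 × (3.00/6.9636)^(0.99074) = 34.604 mol.
C = m/V = 34.604/6.9636 = 4.9693 mol/m³.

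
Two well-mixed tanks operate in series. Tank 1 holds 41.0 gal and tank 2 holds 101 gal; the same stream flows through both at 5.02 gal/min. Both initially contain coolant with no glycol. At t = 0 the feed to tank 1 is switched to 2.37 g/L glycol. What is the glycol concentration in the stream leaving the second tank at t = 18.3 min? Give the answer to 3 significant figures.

0.936 g/L

Each tank obeys Vᵢ dCᵢ/dt = Q(Cᵢ₋₁ − Cᵢ), so τᵢ = Vᵢ/Q.
τ₁ = 41.0/5.02 = 8.1673 min; τ₂ = 101/5.02 = 20.120 min.
Solving the cascade with C₁(0)=C₂(0)=0 gives C₂(t) = C_in[1 − (τ₁ e^(−t/τ₁) − τ₂ e^(−t/τ₂))/(τ₁ − τ₂)].
At t = 18.3: e^(−t/τ₁) = 0.10639, e^(−t/τ₂) = 0.40270.
C₂ = 2.37·[1 − (8.1673·0.10639 − 20.120·0.40270)/(-11.952)] = 2.37·0.39482 = 0.93573 g/L.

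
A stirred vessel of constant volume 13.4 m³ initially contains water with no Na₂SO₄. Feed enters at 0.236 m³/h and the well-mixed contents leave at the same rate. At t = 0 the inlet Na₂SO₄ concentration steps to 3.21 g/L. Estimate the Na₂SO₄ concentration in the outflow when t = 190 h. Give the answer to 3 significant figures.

3.10 g/L

Accumulation = in − out for the solute gives V dC/dt = Q(C_in − C).
Rewrite as dC/dt + C/τ = C_in/τ, τ = V/Q = 56.780 h.
Integrating: C(t) = C_in + (C₀ − C_in) e^(−t/τ).
C(190) = 3.21 + (0 − 3.21)·e^(−190/56.780) = 3.21 + (-3.2100)·0.035216 = 3.0970 g/L.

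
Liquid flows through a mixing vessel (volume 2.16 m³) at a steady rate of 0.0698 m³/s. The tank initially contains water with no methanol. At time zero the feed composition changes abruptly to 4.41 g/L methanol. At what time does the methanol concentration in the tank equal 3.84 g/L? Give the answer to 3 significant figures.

63.3 s

Unsteady species balance (constant V, well mixed): V dC/dt = Q(C_in − C), so τ = V/Q = 30.946 s.
C(t) = C_in + (C₀ − C_in) e^(−t/τ). Set C = 3.84 and solve for t:
e^(−t/τ) = (C − C_in)/(C₀ − C_in) = (3.84 − 4.41)/(0 − 4.41) = 0.12925
t = −τ ln(…) = 30.946 × 2.0460 = 63.314 s.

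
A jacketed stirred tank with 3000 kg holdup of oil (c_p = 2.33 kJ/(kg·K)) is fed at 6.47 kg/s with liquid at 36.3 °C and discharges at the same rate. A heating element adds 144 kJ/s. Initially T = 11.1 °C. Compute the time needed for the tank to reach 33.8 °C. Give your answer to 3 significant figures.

491 s

M c_p dT/dt = ṁ c_p (T_in − T) + Q̇.
τ = M/ṁ = 463.68 s; T_ss = T_in + Q̇/(ṁ c_p) = 45.852 °C.
T(t) = T_ss + (T₀ − T_ss) e^(−t/τ). Set T = 33.8:
e^(−t/τ) = (33.8 − 45.852)/(11.1 − 45.852) = 0.34680
t = −463.68 · ln(0.34680) = 491.03 s.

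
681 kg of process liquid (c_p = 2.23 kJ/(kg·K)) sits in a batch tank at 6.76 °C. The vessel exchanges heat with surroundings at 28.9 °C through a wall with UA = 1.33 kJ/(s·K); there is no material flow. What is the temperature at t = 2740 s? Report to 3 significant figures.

M c_p dT/dt = −UA(T − T_amb).
dT/dt = (T_ss − T)/τ with T_ss = T_amb = 28.900 °C, τ = M c_p/UA = 681·2.23/1.33 = 1141.8 s.
T approaches T_ss exponentially: T(t) = T_ss + (T₀ − T_ss) e^(−t/τ).
T(2740) = 28.900 + (-22.140)·0.090749 = 26.891 °C.

26.9 °C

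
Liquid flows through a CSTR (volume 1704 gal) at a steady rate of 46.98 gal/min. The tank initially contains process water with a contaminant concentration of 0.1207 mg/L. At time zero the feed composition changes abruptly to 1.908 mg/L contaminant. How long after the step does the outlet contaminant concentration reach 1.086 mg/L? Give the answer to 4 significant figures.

28.17 min

Mass balance on the solute (V constant): V dC/dt = Q(C_in − C), so τ = V/Q = 36.2708 min.
C(t) = C_in + (C₀ − C_in) e^(−t/τ). Set C = 1.086 and solve for t:
e^(−t/τ) = (C − C_in)/(C₀ − C_in) = (1.086 − 1.908)/(0.1207 − 1.908) = 0.459912
t = −τ ln(…) = 36.2708 × 0.776721 = 28.1723 min.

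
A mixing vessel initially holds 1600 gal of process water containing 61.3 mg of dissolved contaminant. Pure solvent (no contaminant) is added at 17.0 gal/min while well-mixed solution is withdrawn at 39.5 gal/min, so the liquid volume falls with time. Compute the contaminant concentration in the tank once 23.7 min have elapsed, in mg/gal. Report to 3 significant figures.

0.0282 mg/gal

Total volume: dV/dt = Q_in − Q_out = -22.500 gal/min, so V(t) = 1600 − 22.500 t and V(23.7) = 1066.8 gal.
No contaminant enters, so dm/dt = −Q_out · (m/V).
dm/m = −Q_out dt/(V₀ − 22.500 t); integrating gives ln(m/m₀) = −(Q_out/(Q_in−Q_out)) ln(V/V₀).
m = m₀ (V₀/V)^(Q_out/(Q_in−Q_out)) = 61.3 × (1600/1066.8)^(-1.7556) = 30.087 mg.
C = m/V = 30.087/1066.8 = 0.028205 mg/gal.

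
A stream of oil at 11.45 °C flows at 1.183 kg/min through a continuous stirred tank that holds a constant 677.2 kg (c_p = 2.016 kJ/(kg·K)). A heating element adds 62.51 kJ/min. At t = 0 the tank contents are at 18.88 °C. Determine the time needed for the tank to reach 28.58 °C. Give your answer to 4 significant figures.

416.0 min

Energy balance: M c_p dT/dt = ṁ c_p (T_in − T) + 62.51.
τ = M/ṁ = 572.443 min; T_ss = T_in + Q̇/(ṁ c_p) = 37.6604 °C.
T(t) = T_ss + (T₀ − T_ss) e^(−t/τ). Set T = 28.58:
e^(−t/τ) = (28.58 − 37.6604)/(18.88 − 37.6604) = 0.483505
t = −572.443 · ln(0.483505) = 415.991 min.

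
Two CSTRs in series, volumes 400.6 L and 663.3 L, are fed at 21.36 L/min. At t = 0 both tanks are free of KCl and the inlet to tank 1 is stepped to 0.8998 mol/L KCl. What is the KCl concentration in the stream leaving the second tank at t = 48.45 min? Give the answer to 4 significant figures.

0.5261 mol/L

Time constants: τᵢ = Vᵢ/Q for each well-mixed tank.
τ₁ = 400.6/21.36 = 18.7547 min; τ₂ = 663.3/21.36 = 31.0534 min.
Solving the cascade with C₁(0)=C₂(0)=0 gives C₂(t) = C_in[1 − (τ₁ e^(−t/τ₁) − τ₂ e^(−t/τ₂))/(τ₁ − τ₂)].
At t = 48.45: e^(−t/τ₁) = 0.0755202, e^(−t/τ₂) = 0.210090.
C₂ = 0.8998·[1 − (18.7547·0.0755202 − 31.0534·0.210090)/(-12.2987)] = 0.8998·0.584699 = 0.526112 mol/L.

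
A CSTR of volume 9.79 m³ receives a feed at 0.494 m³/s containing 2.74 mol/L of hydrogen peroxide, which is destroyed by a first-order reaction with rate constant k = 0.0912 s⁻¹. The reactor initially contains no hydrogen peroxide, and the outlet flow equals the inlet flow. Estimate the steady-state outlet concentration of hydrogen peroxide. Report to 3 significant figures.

Accumulation = in − out − consumed: V dC/dt = Q C_in − Q C − k V C.
At steady state: 0 = Q C_in − (Q + kV) C_ss, so C_ss = Q C_in/(Q + kV).
C_ss = 0.494·2.74/(0.494 + 0.0912·9.79) = 1.3536/1.3868 = 0.97600 mol/L.

0.976 mol/L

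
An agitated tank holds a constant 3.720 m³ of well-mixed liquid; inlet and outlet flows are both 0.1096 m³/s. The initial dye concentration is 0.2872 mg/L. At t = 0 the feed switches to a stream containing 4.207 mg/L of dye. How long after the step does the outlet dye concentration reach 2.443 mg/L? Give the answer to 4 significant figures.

Mass balance on the solute (V constant): V dC/dt = Q(C_in − C), so τ = V/Q = 33.9416 s.
C(t) = C_in + (C₀ − C_in) e^(−t/τ). Set C = 2.443 and solve for t:
e^(−t/τ) = (C − C_in)/(C₀ − C_in) = (2.443 − 4.207)/(0.2872 − 4.207) = 0.450023
t = −τ ln(…) = 33.9416 × 0.798457 = 27.1009 s.

27.10 s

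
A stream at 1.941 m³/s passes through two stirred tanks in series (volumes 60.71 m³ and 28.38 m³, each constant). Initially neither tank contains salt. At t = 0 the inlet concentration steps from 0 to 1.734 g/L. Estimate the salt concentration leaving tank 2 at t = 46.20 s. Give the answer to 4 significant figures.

1.055 g/L

Time constants: τᵢ = Vᵢ/Q for each well-mixed tank.
τ₁ = 60.71/1.941 = 31.2777 s; τ₂ = 28.38/1.941 = 14.6213 s.
Solving the cascade with C₁(0)=C₂(0)=0 gives C₂(t) = C_in[1 − (τ₁ e^(−t/τ₁) − τ₂ e^(−t/τ₂))/(τ₁ − τ₂)].
At t = 46.20: e^(−t/τ₁) = 0.228301, e^(−t/τ₂) = 0.0424356.
C₂ = 1.734·[1 − (31.2777·0.228301 − 14.6213·0.0424356)/(16.6564)] = 1.734·0.608543 = 1.05521 g/L.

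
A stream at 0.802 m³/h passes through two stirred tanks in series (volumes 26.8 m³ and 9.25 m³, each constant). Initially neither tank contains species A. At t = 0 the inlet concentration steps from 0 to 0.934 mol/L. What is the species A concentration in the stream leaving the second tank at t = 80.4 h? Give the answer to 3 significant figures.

0.806 mol/L

Species balance on tank i: dCᵢ/dt = (Cᵢ₋₁ − Cᵢ)/τᵢ with τᵢ = Vᵢ/Q.
τ₁ = 26.8/0.802 = 33.416 h; τ₂ = 9.25/0.802 = 11.534 h.
Tank 1: C₁ = C_in(1 − e^(−t/τ₁)). Tank 2 (τ₁ ≠ τ₂): C₂ = C_in[1 − (τ₁ e^(−t/τ₁) − τ₂ e^(−t/τ₂))/(τ₁ − τ₂)].
At t = 80.4: e^(−t/τ₁) = 0.090175, e^(−t/τ₂) = 0.00093881.
C₂ = 0.934·[1 − (33.416·0.090175 − 11.534·0.00093881)/(21.883)] = 0.934·0.86279 = 0.80585 mol/L.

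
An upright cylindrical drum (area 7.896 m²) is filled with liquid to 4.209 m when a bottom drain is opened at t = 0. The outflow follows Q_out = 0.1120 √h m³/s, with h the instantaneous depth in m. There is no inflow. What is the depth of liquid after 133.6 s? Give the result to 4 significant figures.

1.219 m

A dh/dt = −Q_out = −0.1120 √h.
Separate and integrate: 2(√h − √h₀) = −(0.1120/A) t.
√h = √4.209 − 0.1120·133.6/(2·7.896) = 2.05158 − 0.947518 = 1.10407.
h = 1.10407² = 1.21896 m.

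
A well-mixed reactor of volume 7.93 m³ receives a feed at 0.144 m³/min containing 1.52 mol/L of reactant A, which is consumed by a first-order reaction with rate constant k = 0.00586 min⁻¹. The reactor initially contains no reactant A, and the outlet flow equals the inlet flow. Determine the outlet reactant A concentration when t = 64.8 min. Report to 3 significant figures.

Species balance: V dC/dt = Q C_in − Q C − k V C.
This is linear with rate a = Q/V + k = 0.024019 min⁻¹.
C_ss = Q C_in/(Q + kV) = 1.1492 mol/L; C(t) = C_ss + (C₀ − C_ss) e^(−a t).
C(64.8) = 1.1492 + (-1.1492)·e^(−0.024019·64.8) = 1.1492 + (-1.1492)·0.21089 = 0.90681 mol/L.

0.907 mol/L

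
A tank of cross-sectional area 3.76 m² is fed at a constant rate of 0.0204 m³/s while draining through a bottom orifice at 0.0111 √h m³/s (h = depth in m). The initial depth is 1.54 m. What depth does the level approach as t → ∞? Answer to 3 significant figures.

3.38 m

Level balance: A dh/dt = 0.0204 − 0.0111 √h. Setting dh/dt = 0:
Q_in = 0.0111 √h_ss ⇒ √h_ss = 0.0204/0.0111 = 1.8378.
h_ss = 1.8378² = 3.3776 m. (Since h₀ = 1.54 m < h_ss, the level will rise toward this value.)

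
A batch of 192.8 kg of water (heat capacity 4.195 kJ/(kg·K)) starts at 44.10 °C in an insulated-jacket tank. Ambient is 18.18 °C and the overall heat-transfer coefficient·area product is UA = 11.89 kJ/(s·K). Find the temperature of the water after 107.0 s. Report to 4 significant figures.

Heat balance on the well-mixed liquid: M c_p dT/dt = −UA(T − T_amb).
dT/dt = (T_ss − T)/τ with T_ss = T_amb = 18.1800 °C, τ = M c_p/UA = 192.8·4.195/11.89 = 68.0232 s.
Integrating: T(t) = T_ss + (T₀ − T_ss) e^(−t/τ).
T(107.0) = 18.1800 + (25.9200)·0.207424 = 23.5564 °C.

23.56 °C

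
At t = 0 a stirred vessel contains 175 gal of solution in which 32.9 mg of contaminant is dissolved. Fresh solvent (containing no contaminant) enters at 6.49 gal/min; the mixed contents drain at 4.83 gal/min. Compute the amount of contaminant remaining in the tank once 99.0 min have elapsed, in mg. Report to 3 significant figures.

Total volume: dV/dt = Q_in − Q_out = 1.6600 gal/min, so V(t) = 175 + 1.6600 t and V(99.0) = 339.34 gal.
Species balance (pure solvent in): dm/dt = −Q_out · m/V(t).
Separate: dm/m = −Q_out dt/V(t) ⇒ ln(m/m₀) = −(Q_out/(Q_in−Q_out)) ln(V/V₀).
m = m₀ (V₀/V)^(Q_out/(Q_in−Q_out)) = 32.9 × (175/339.34)^(2.9096) = 4.7906 mg.

4.79 mg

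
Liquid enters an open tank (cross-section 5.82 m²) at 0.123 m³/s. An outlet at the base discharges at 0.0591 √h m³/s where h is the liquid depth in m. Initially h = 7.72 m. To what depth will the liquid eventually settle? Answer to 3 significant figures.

A dh/dt = Q_in − 0.0591 √h. Steady state requires inflow = outflow:
Q_in = 0.0591 √h_ss ⇒ √h_ss = 0.123/0.0591 = 2.0812.
h_ss = 2.0812² = 4.3315 m. (Since h₀ = 7.72 m > h_ss, the level will fall toward this value.)

4.33 m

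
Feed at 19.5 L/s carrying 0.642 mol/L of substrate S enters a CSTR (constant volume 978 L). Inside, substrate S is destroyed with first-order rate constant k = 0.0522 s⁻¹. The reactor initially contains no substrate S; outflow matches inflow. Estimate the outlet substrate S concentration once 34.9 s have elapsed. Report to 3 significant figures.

0.163 mol/L

Species balance: V dC/dt = Q C_in − Q C − k V C.
dC/dt = (Q/V) C_in − (Q/V + k) C; effective rate a = Q/V + k = 0.019939 + 0.0522 = 0.072139 s⁻¹.
C_ss = Q C_in/(Q + kV) = 0.17744 mol/L; C(t) = C_ss + (C₀ − C_ss) e^(−a t).
C(34.9) = 0.17744 + (-0.17744)·e^(−0.072139·34.9) = 0.17744 + (-0.17744)·0.080650 = 0.16313 mol/L.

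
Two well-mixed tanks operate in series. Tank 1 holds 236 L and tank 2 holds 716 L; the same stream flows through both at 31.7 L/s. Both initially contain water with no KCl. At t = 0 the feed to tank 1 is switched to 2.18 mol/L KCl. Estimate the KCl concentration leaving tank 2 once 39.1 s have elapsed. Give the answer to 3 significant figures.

1.61 mol/L

Each tank obeys Vᵢ dCᵢ/dt = Q(Cᵢ₋₁ − Cᵢ), so τᵢ = Vᵢ/Q.
τ₁ = 236/31.7 = 7.4448 s; τ₂ = 716/31.7 = 22.587 s.
Solving the cascade with C₁(0)=C₂(0)=0 gives C₂(t) = C_in[1 − (τ₁ e^(−t/τ₁) − τ₂ e^(−t/τ₂))/(τ₁ − τ₂)].
At t = 39.1: e^(−t/τ₁) = 0.0052371, e^(−t/τ₂) = 0.17709.
C₂ = 2.18·[1 − (7.4448·0.0052371 − 22.587·0.17709)/(-15.142)] = 2.18·0.73842 = 1.6097 mol/L.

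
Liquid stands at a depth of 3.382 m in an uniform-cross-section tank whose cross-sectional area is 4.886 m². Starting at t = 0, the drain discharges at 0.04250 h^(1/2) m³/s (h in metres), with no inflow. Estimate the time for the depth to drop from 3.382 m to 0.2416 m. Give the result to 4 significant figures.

With no inflow, A dh/dt = −0.04250 √h.
Separate and integrate: 2(√h − √h₀) = −(0.04250/A) t.
t = 2A(√h₀ − √h)/0.04250 = 2·4.886·(√3.382 − √0.2416)/0.04250
  = 9.77200 × (1.83902 − 0.491528) / 0.04250 = 309.828 s.

309.8 s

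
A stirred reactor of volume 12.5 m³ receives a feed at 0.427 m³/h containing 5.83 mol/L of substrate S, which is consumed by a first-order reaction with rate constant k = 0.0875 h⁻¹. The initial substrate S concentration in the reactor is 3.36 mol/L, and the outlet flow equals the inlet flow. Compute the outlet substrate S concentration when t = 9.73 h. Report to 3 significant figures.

V dC/dt = Q(C_in − C) − k V C.
This is linear with rate a = Q/V + k = 0.12166 h⁻¹.
C_ss = Q C_in/(Q + kV) = 1.6370 mol/L; C(t) = C_ss + (C₀ − C_ss) e^(−a t).
C(9.73) = 1.6370 + (1.7230)·e^(−0.12166·9.73) = 1.6370 + (1.7230)·0.30613 = 2.1644 mol/L.

2.16 mol/L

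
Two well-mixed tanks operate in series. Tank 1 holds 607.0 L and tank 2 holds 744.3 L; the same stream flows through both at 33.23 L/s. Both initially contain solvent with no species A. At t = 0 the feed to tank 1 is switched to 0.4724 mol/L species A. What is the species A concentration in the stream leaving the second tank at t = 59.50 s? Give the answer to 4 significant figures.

Species balance on tank i: dCᵢ/dt = (Cᵢ₋₁ − Cᵢ)/τᵢ with τᵢ = Vᵢ/Q.
τ₁ = 607.0/33.23 = 18.2666 s; τ₂ = 744.3/33.23 = 22.3984 s.
Tank 1: C₁ = C_in(1 − e^(−t/τ₁)). Tank 2 (τ₁ ≠ τ₂): C₂ = C_in[1 − (τ₁ e^(−t/τ₁) − τ₂ e^(−t/τ₂))/(τ₁ − τ₂)].
At t = 59.50: e^(−t/τ₁) = 0.0384919, e^(−t/τ₂) = 0.0701980.
C₂ = 0.4724·[1 − (18.2666·0.0384919 − 22.3984·0.0701980)/(-4.13181)] = 0.4724·0.789630 = 0.373021 mol/L.

0.3730 mol/L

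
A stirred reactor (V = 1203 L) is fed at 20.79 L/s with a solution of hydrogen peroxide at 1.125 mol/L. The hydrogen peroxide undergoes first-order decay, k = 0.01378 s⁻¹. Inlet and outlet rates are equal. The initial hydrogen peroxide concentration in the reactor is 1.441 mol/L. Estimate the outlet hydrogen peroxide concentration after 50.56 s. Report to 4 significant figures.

0.7954 mol/L

V dC/dt = Q(C_in − C) − k V C.
This is linear with rate a = Q/V + k = 0.0310618 s⁻¹.
C_ss = Q C_in/(Q + kV) = 0.625914 mol/L; C(t) = C_ss + (C₀ − C_ss) e^(−a t).
C(50.56) = 0.625914 + (0.815086)·e^(−0.0310618·50.56) = 0.625914 + (0.815086)·0.207944 = 0.795407 mol/L.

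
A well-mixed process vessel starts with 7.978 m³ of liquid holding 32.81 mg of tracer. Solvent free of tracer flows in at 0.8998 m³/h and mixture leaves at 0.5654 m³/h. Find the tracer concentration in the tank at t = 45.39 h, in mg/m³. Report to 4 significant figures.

0.2338 mg/m³

Let m(t) be the amount of tracer. Volume: V(t) = V₀ + (Q_in − Q_out) t = 7.978 + 0.334400 t; V(45.39) = 23.1564 m³.
Species balance (pure solvent in): dm/dt = −Q_out · m/V(t).
dm/m = −Q_out dt/(V₀ + 0.334400 t); integrating gives ln(m/m₀) = −(Q_out/(Q_in−Q_out)) ln(V/V₀).
m = m₀ (V₀/V)^(Q_out/(Q_in−Q_out)) = 32.81 × (7.978/23.1564)^(1.69079) = 5.41436 mg.
C = m/V = 5.41436/23.1564 = 0.233817 mg/m³.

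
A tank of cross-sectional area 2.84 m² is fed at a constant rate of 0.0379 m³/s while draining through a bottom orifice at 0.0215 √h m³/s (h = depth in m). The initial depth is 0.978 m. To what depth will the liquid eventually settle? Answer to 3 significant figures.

3.11 m

A dh/dt = Q_in − 0.0215 √h. Steady state requires inflow = outflow:
Q_in = 0.0215 √h_ss ⇒ √h_ss = 0.0379/0.0215 = 1.7628.
h_ss = 1.7628² = 3.1074 m. (Since h₀ = 0.978 m < h_ss, the level will rise toward this value.)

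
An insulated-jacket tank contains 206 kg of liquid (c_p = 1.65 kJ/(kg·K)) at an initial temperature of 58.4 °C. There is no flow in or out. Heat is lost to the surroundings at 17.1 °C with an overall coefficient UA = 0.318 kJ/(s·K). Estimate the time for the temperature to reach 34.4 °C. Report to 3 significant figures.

M c_p dT/dt = −UA(T − T_amb).
τ = M c_p/UA = 1068.9 s; T_ss = T_amb = 17.100 °C.
T(t) = T_ss + (T₀ − T_ss)e^(−t/τ); set T = 34.4:
t = −τ ln[(T − T_ss)/(T₀ − T_ss)] = −1068.9 · ln(0.41889) = 930.08 s.

930 s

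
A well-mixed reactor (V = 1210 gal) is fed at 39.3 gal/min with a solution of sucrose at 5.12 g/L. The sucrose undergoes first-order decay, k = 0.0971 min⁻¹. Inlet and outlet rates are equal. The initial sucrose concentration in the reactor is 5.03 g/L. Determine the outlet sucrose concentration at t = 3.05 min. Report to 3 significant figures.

Species balance: V dC/dt = Q C_in − Q C − k V C.
This is linear with rate a = Q/V + k = 0.12958 min⁻¹.
C_ss = Q C_in/(Q + kV) = 1.2833 g/L; C(t) = C_ss + (C₀ − C_ss) e^(−a t).
C(3.05) = 1.2833 + (3.7467)·e^(−0.12958·3.05) = 1.2833 + (3.7467)·0.67353 = 3.8068 g/L.

3.81 g/L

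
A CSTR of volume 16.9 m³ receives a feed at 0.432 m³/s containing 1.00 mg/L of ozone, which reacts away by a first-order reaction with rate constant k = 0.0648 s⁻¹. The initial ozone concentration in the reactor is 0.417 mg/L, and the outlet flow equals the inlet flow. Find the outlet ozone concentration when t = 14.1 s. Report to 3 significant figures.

0.320 mg/L

Accumulation = in − out − consumed: V dC/dt = Q C_in − Q C − k V C.
This is linear with rate a = Q/V + k = 0.090362 s⁻¹.
C_ss = Q C_in/(Q + kV) = 0.28289 mg/L; C(t) = C_ss + (C₀ − C_ss) e^(−a t).
C(14.1) = 0.28289 + (0.13411)·e^(−0.090362·14.1) = 0.28289 + (0.13411)·0.27968 = 0.32039 mg/L.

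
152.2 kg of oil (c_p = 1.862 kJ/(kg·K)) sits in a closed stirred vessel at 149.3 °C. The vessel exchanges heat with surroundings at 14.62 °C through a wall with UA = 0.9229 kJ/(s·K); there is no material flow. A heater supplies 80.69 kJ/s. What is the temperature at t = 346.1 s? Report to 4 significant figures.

Heat balance on the well-mixed liquid: M c_p dT/dt = −UA(T − T_amb) + Q̇.
dT/dt = (T_ss − T)/τ with T_ss = T_amb + Q̇/UA = 14.62 + 80.69/0.9229 = 102.051 °C, τ = M c_p/UA = 152.2·1.862/0.9229 = 307.072 s.
Solution: T(t) = T_ss + (T₀ − T_ss) e^(−t/τ).
T(346.1) = 102.051 + (47.2491)·0.323972 = 117.358 °C.

117.4 °C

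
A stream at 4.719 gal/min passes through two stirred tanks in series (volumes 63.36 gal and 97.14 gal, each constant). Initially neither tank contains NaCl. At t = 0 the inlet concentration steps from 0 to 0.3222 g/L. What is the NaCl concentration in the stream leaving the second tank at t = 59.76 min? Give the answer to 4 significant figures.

Time constants: τᵢ = Vᵢ/Q for each well-mixed tank.
τ₁ = 63.36/4.719 = 13.4266 min; τ₂ = 97.14/4.719 = 20.5849 min.
Tank 1: C₁ = C_in(1 − e^(−t/τ₁)). Tank 2 (τ₁ ≠ τ₂): C₂ = C_in[1 − (τ₁ e^(−t/τ₁) − τ₂ e^(−t/τ₂))/(τ₁ − τ₂)].
At t = 59.76: e^(−t/τ₁) = 0.0116684, e^(−t/τ₂) = 0.0548527.
C₂ = 0.3222·[1 − (13.4266·0.0116684 − 20.5849·0.0548527)/(-7.15830)] = 0.3222·0.864148 = 0.278428 g/L.

0.2784 g/L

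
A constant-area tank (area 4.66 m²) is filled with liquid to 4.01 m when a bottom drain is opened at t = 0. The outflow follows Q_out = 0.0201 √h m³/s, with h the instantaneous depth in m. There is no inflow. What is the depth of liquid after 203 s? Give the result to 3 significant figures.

2.45 m

Unsteady balance on liquid volume: A dh/dt = −0.0201 √h.
∫ h^(−1/2) dh = −(0.0201/A) ∫ dt, giving 2√h = 2√h₀ − (0.0201/A) t.
√h = √4.01 − 0.0201·203/(2·4.66) = 2.0025 − 0.43780 = 1.5647.
h = 1.5647² = 2.4483 m.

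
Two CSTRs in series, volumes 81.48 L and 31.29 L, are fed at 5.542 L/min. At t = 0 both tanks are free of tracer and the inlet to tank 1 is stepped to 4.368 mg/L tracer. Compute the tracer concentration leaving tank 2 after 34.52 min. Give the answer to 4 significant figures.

3.696 mg/L

Time constants: τᵢ = Vᵢ/Q for each well-mixed tank.
τ₁ = 81.48/5.542 = 14.7023 min; τ₂ = 31.29/5.542 = 5.64598 min.
Solving the cascade with C₁(0)=C₂(0)=0 gives C₂(t) = C_in[1 − (τ₁ e^(−t/τ₁) − τ₂ e^(−t/τ₂))/(τ₁ − τ₂)].
At t = 34.52: e^(−t/τ₁) = 0.0955662, e^(−t/τ₂) = 0.00221149.
C₂ = 4.368·[1 − (14.7023·0.0955662 − 5.64598·0.00221149)/(9.05630)] = 4.368·0.846234 = 3.69635 mg/L.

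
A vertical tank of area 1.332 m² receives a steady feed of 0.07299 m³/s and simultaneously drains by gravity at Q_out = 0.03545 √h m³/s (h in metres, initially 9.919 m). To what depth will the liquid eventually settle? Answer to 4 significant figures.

Volume balance on the tank: A dh/dt = Q_in − 0.03545 √h. At steady state dh/dt = 0:
Q_in = 0.03545 √h_ss ⇒ √h_ss = 0.07299/0.03545 = 2.05896.
h_ss = 2.05896² = 4.23930 m. (Since h₀ = 9.919 m > h_ss, the level will fall toward this value.)

4.239 m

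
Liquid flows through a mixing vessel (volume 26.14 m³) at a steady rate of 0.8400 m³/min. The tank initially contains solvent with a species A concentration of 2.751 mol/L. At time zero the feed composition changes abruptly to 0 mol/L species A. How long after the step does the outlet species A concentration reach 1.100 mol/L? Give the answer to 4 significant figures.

28.53 min

Species balance: V dC/dt = Q(C_in − C) ⇒ τ = V/Q = 31.1190 min.
C(t) = C_in + (C₀ − C_in) e^(−t/τ). Set C = 1.100 and solve for t:
e^(−t/τ) = (C − C_in)/(C₀ − C_in) = (1.100 − 0)/(2.751 − 0) = 0.399855
t = −τ ln(…) = 31.1190 × 0.916654 = 28.5254 min.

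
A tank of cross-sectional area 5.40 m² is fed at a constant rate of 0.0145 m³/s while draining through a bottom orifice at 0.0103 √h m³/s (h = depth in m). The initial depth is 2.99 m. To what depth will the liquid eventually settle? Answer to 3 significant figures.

1.98 m

Accumulation of liquid (constant cross-section A): A dh/dt = Q_in − 0.0103 √h. At steady state dh/dt = 0:
Q_in = 0.0103 √h_ss ⇒ √h_ss = 0.0145/0.0103 = 1.4078.
h_ss = 1.4078² = 1.9818 m. (Since h₀ = 2.99 m > h_ss, the level will fall toward this value.)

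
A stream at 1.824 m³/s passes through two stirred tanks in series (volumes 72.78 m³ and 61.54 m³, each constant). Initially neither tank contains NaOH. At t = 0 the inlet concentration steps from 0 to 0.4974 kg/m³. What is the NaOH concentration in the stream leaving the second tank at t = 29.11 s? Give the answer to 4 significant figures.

Time constants: τᵢ = Vᵢ/Q for each well-mixed tank.
τ₁ = 72.78/1.824 = 39.9013 s; τ₂ = 61.54/1.824 = 33.7390 s.
Solving the cascade with C₁(0)=C₂(0)=0 gives C₂(t) = C_in[1 − (τ₁ e^(−t/τ₁) − τ₂ e^(−t/τ₂))/(τ₁ − τ₂)].
At t = 29.11: e^(−t/τ₁) = 0.482126, e^(−t/τ₂) = 0.421979.
C₂ = 0.4974·[1 − (39.9013·0.482126 − 33.7390·0.421979)/(6.16228)] = 0.4974·0.188566 = 0.0937928 kg/m³.

0.09379 kg/m³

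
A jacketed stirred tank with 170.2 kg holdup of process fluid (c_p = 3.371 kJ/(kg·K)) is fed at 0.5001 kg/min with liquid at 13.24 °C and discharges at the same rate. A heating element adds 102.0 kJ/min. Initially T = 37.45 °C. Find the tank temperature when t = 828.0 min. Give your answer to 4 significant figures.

M c_p dT/dt = ṁ c_p (T_in − T) + Q̇.
Rearrange: dT/dt = (T_ss − T)/τ with τ = M/ṁ = 340.332 min and T_ss = T_in + Q̇/(ṁ c_p) = 73.7441 °C.
Integrating: T(t) = T_ss + (T₀ − T_ss) e^(−t/τ).
T(828.0) = 73.7441 + (-36.2941)·e^(−828.0/340.332) = 73.7441 + (-36.2941)·0.0877802 = 70.5582 °C.

70.56 °C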